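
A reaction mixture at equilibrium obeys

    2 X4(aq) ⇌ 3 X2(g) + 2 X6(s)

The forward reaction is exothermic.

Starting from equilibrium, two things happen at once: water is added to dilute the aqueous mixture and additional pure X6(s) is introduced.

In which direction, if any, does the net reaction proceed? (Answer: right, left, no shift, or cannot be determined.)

Dilution lowers every aqueous concentration by the same factor. Δn_aq = 0 − 2 = -2, so the system shifts toward the side with more dissolved moles — to the left.
X6 is a pure solid; its activity is 1 regardless of amount, so Q is unaffected — no shift from this change.
Only the nonzero effect(s) matter; the net shift is to the left.

left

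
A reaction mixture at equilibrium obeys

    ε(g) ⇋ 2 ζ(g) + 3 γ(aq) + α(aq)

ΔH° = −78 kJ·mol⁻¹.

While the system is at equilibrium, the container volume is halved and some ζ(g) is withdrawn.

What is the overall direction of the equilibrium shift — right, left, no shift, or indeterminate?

cannot be determined

Gas moles: reactants 1, products 2 (Δn_gas = +1). Compression shifts the system toward the side with fewer moles of gas — to the left.
Removing ζ (g), a product, drives the reaction to the right.
The individual effects push in opposite directions; without quantitative information the net direction cannot be determined.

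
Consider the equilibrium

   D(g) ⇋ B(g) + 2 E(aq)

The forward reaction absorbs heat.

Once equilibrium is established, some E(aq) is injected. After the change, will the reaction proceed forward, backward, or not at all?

left

Adding E (aq), a product, drives the reaction to the left.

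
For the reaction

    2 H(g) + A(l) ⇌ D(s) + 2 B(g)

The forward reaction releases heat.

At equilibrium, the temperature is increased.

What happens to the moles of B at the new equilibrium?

decreases

The forward reaction is exothermic. Raising T favours the endothermic direction — shift to the left.
The net shift is to the left. B is a product, so its amount decreases.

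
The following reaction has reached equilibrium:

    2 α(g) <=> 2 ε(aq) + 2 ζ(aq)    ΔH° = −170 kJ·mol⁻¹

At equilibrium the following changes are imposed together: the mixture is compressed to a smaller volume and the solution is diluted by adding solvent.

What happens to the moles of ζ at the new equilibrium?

Gas moles: reactants 2, products 0 (Δn_gas = -2). Compression shifts the system toward the side with fewer moles of gas — to the right.
Dilution lowers every aqueous concentration by the same factor. Δn_aq = 4 − 0 = +4, so the system shifts toward the side with more dissolved moles — to the right.
The net shift is to the right. ζ is a product, so its amount increases.

increases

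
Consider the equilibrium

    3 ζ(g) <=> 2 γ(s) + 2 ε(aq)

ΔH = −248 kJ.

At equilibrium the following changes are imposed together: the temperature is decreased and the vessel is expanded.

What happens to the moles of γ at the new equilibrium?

The forward reaction is exothermic. Lowering T favours the exothermic direction — shift to the right.
Gas moles: reactants 3, products 0 (Δn_gas = -3). Expansion shifts the system toward the side with more moles of gas — to the left.
The two effects oppose each other, so the net shift — and hence the change in γ — cannot be determined from the given information.

cannot be determined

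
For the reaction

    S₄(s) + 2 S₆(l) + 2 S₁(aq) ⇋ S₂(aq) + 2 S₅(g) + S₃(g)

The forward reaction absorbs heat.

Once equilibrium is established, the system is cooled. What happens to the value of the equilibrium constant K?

K depends on temperature via the van 't Hoff relation. The forward reaction is endothermic, so lowering T decreases K.

decreases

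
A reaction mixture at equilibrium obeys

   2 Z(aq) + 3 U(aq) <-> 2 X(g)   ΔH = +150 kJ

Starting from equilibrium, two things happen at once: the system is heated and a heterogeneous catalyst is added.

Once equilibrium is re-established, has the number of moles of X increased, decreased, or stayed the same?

The forward reaction is endothermic. Raising T favours the endothermic direction — shift to the right.
A catalyst speeds both forward and reverse rates equally; it changes neither Q nor K — no shift from this change.
The net shift is to the right. X is a product, so its amount increases.

increases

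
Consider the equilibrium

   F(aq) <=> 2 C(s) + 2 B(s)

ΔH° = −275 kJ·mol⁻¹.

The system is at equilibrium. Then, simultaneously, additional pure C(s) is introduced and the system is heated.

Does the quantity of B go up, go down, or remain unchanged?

decreases

C is a pure solid; its activity is 1 regardless of amount, so Q is unaffected — no shift from this change.
The forward reaction is exothermic. Raising T favours the endothermic direction — shift to the left.
The net shift is to the left. B is a product, so its amount decreases.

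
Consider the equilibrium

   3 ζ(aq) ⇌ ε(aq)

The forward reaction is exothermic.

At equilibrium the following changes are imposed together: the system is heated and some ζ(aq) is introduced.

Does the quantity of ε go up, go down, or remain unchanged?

The forward reaction is exothermic. Raising T favours the endothermic direction — shift to the left.
Adding ζ (aq), a reactant, drives the reaction to the right.
The two effects oppose each other, so the net shift — and hence the change in ε — cannot be determined from the given information.

cannot be determined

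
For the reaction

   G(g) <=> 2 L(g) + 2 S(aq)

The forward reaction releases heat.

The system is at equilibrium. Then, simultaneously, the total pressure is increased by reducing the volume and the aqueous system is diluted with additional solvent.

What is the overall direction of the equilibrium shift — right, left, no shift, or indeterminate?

cannot be determined

Gas moles: reactants 1, products 2 (Δn_gas = +1). Compression shifts the system toward the side with fewer moles of gas — to the left.
Dilution lowers every aqueous concentration by the same factor. Δn_aq = 2 − 0 = +2, so the system shifts toward the side with more dissolved moles — to the right.
The individual effects push in opposite directions; without quantitative information the net direction cannot be determined.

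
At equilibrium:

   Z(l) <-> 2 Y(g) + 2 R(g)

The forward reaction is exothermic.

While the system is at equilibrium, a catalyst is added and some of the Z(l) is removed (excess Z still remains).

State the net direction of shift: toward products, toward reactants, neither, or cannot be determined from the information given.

no shift

A catalyst speeds both forward and reverse rates equally; it changes neither Q nor K — no shift from this change.
Z is a pure liquid; its activity is 1 regardless of amount, so Q is unaffected — no shift from this change.
None of the changes alters Q relative to K, so there is no net shift.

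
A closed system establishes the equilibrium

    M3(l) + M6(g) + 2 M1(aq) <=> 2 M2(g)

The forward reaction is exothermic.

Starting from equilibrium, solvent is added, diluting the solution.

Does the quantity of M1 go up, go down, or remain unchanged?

increases

Dilution lowers every aqueous concentration by the same factor. Δn_aq = 0 − 2 = -2, so the system shifts toward the side with more dissolved moles — to the left.
The net shift is to the left. M1 is a reactant, so its amount increases.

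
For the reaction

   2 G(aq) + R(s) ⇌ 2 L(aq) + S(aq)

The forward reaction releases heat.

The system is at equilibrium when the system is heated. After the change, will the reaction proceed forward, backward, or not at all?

The forward reaction is exothermic. Raising T favours the endothermic direction — shift to the left.

left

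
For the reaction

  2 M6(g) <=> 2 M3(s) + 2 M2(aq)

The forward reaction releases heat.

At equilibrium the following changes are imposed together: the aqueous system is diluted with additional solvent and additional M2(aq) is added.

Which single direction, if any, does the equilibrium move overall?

cannot be determined

Dilution lowers every aqueous concentration by the same factor. Δn_aq = 2 − 0 = +2, so the system shifts toward the side with more dissolved moles — to the right.
Adding M2 (aq), a product, drives the reaction to the left.
The individual effects push in opposite directions; without quantitative information the net direction cannot be determined.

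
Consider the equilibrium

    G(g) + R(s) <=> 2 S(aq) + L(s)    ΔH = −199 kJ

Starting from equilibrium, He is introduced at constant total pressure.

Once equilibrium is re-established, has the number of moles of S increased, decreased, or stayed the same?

decreases

Adding inert gas at constant total pressure expands the volume and lowers every reacting partial pressure. With Δn_gas = 0 − 1 = -1, Q moves away from K toward the side with fewer gas moles, so the system shifts toward the side with more gas moles — to the left.
The net shift is to the left. S is a product, so its amount decreases.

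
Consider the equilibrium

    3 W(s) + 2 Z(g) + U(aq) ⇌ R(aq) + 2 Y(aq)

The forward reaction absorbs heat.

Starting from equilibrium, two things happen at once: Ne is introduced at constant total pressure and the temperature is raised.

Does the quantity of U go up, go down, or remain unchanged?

Adding inert gas at constant total pressure expands the volume and lowers every reacting partial pressure. With Δn_gas = 0 − 2 = -2, Q moves away from K toward the side with fewer gas moles, so the system shifts toward the side with more gas moles — to the left.
The forward reaction is endothermic. Raising T favours the endothermic direction — shift to the right.
The two effects oppose each other, so the net shift — and hence the change in U — cannot be determined from the given information.

cannot be determined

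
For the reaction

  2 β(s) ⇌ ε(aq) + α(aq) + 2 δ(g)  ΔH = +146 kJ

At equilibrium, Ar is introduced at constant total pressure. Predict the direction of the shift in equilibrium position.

Adding inert gas at constant total pressure expands the volume and lowers every reacting partial pressure. With Δn_gas = 2 − 0 = +2, Q moves away from K toward the side with fewer gas moles, so the system shifts toward the side with more gas moles — to the right.

right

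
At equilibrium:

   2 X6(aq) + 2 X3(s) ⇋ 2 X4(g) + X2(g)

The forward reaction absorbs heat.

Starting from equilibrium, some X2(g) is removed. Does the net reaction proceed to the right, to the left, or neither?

right

Removing X2 (g), a product, drives the reaction to the right.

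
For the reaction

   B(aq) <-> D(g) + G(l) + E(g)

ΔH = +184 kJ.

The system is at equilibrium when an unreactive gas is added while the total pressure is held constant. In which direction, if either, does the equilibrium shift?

right

Adding inert gas at constant total pressure expands the volume and lowers every reacting partial pressure. With Δn_gas = 2 − 0 = +2, Q moves away from K toward the side with fewer gas moles, so the system shifts toward the side with more gas moles — to the right.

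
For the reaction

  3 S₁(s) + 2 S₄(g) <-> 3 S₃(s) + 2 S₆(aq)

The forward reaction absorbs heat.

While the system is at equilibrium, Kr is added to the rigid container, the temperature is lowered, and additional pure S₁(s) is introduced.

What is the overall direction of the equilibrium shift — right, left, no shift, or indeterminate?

left

At constant volume, adding an inert gas leaves every reacting species' partial pressure unchanged, so Q is unchanged — no shift from this change.
The forward reaction is endothermic. Lowering T favours the exothermic direction — shift to the left.
S₁ is a pure solid; its activity is 1 regardless of amount, so Q is unaffected — no shift from this change.
Only the nonzero effect(s) matter; the net shift is to the left.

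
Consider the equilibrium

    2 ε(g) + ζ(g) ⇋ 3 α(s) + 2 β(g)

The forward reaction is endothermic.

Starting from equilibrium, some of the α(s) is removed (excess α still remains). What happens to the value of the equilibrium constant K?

unchanged

The equilibrium constant depends only on temperature. This perturbation changes neither the position of equilibrium nor K.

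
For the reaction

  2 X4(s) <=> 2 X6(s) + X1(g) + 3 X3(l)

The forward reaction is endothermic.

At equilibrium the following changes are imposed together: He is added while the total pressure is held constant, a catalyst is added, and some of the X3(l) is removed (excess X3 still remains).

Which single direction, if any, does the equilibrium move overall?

Adding inert gas at constant total pressure expands the volume and lowers every reacting partial pressure. With Δn_gas = 1 − 0 = +1, Q moves away from K toward the side with fewer gas moles, so the system shifts toward the side with more gas moles — to the right.
A catalyst speeds both forward and reverse rates equally; it changes neither Q nor K — no shift from this change.
X3 is a pure liquid; its activity is 1 regardless of amount, so Q is unaffected — no shift from this change.
Only the nonzero effect(s) matter; the net shift is to the right.

right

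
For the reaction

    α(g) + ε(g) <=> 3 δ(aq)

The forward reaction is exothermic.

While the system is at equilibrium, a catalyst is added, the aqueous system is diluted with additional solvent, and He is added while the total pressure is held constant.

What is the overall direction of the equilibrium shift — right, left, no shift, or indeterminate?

cannot be determined

A catalyst speeds both forward and reverse rates equally; it changes neither Q nor K — no shift from this change.
Dilution lowers every aqueous concentration by the same factor. Δn_aq = 3 − 0 = +3, so the system shifts toward the side with more dissolved moles — to the right.
Adding inert gas at constant total pressure expands the volume and lowers every reacting partial pressure. With Δn_gas = 0 − 2 = -2, Q moves away from K toward the side with fewer gas moles, so the system shifts toward the side with more gas moles — to the left.
The individual effects push in opposite directions; without quantitative information the net direction cannot be determined.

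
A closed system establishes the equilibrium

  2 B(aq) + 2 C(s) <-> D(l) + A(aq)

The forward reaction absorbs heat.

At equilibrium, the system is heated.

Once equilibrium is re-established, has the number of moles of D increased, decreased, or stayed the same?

increases

The forward reaction is endothermic. Raising T favours the endothermic direction — shift to the right.
The net shift is to the right. D is a product, so its amount increases.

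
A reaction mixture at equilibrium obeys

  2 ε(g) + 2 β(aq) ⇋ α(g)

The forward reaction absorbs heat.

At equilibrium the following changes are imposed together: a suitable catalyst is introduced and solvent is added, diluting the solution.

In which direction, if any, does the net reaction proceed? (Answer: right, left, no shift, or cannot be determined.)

left

A catalyst speeds both forward and reverse rates equally; it changes neither Q nor K — no shift from this change.
Dilution lowers every aqueous concentration by the same factor. Δn_aq = 0 − 2 = -2, so the system shifts toward the side with more dissolved moles — to the left.
Only the nonzero effect(s) matter; the net shift is to the left.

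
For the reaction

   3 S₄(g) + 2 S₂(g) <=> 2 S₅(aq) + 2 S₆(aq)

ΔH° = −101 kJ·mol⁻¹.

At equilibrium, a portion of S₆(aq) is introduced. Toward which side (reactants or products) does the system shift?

left

Adding S₆ (aq), a product, drives the reaction to the left.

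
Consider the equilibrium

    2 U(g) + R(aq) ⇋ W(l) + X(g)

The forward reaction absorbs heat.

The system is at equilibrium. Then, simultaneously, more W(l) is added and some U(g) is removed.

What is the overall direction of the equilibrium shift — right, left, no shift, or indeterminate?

left

W is a pure liquid; its activity is 1 regardless of amount, so Q is unaffected — no shift from this change.
Removing U (g), a reactant, drives the reaction to the left.
Only the nonzero effect(s) matter; the net shift is to the left.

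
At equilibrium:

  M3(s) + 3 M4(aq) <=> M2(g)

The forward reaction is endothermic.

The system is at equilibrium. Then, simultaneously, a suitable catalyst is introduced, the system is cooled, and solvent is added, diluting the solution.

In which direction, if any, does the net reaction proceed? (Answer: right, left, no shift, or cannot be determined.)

A catalyst speeds both forward and reverse rates equally; it changes neither Q nor K — no shift from this change.
The forward reaction is endothermic. Lowering T favours the exothermic direction — shift to the left.
Dilution lowers every aqueous concentration by the same factor. Δn_aq = 0 − 3 = -3, so the system shifts toward the side with more dissolved moles — to the left.
Only the nonzero effect(s) matter; the net shift is to the left.

left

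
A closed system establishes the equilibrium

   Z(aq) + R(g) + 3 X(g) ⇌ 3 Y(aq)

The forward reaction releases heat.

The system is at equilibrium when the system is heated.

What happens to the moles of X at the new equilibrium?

increases

The forward reaction is exothermic. Raising T favours the endothermic direction — shift to the left.
The net shift is to the left. X is a reactant, so its amount increases.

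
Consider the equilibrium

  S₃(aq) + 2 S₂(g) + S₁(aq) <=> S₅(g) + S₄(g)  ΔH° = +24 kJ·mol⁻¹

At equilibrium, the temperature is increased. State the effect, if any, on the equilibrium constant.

increases

K depends on temperature via the van 't Hoff relation. The forward reaction is endothermic, so raising T increases K.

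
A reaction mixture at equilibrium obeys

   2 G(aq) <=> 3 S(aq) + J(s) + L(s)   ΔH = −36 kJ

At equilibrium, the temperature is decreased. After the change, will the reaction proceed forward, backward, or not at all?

right

The forward reaction is exothermic. Lowering T favours the exothermic direction — shift to the right.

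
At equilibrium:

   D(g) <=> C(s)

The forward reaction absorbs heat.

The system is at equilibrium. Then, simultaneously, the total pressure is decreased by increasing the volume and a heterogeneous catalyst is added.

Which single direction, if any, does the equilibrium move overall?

Gas moles: reactants 1, products 0 (Δn_gas = -1). Expansion shifts the system toward the side with more moles of gas — to the left.
A catalyst speeds both forward and reverse rates equally; it changes neither Q nor K — no shift from this change.
Only the nonzero effect(s) matter; the net shift is to the left.

left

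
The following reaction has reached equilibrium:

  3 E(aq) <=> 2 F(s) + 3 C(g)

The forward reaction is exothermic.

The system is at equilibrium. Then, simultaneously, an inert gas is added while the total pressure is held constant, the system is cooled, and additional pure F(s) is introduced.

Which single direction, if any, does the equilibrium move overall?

Adding inert gas at constant total pressure expands the volume and lowers every reacting partial pressure. With Δn_gas = 3 − 0 = +3, Q moves away from K toward the side with fewer gas moles, so the system shifts toward the side with more gas moles — to the right.
The forward reaction is exothermic. Lowering T favours the exothermic direction — shift to the right.
F is a pure solid; its activity is 1 regardless of amount, so Q is unaffected — no shift from this change.
Only the nonzero effect(s) matter; the net shift is to the right.

right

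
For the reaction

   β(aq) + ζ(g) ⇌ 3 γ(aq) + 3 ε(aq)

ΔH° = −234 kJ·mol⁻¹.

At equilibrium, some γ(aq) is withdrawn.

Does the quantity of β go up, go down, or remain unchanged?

decreases

Removing γ (aq), a product, drives the reaction to the right.
The net shift is to the right. β is a reactant, so its amount decreases.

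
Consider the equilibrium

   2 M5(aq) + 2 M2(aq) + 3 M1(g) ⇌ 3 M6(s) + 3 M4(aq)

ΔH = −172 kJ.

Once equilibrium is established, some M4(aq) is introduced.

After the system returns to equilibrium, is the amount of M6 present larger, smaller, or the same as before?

decreases

Adding M4 (aq), a product, drives the reaction to the left.
The net shift is to the left. M6 is a product, so its amount decreases.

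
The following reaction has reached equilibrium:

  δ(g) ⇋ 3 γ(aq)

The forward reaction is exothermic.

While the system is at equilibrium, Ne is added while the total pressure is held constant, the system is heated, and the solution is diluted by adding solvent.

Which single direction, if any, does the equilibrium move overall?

Adding inert gas at constant total pressure expands the volume and lowers every reacting partial pressure. With Δn_gas = 0 − 1 = -1, Q moves away from K toward the side with fewer gas moles, so the system shifts toward the side with more gas moles — to the left.
The forward reaction is exothermic. Raising T favours the endothermic direction — shift to the left.
Dilution lowers every aqueous concentration by the same factor. Δn_aq = 3 − 0 = +3, so the system shifts toward the side with more dissolved moles — to the right.
The individual effects push in opposite directions; without quantitative information the net direction cannot be determined.

cannot be determined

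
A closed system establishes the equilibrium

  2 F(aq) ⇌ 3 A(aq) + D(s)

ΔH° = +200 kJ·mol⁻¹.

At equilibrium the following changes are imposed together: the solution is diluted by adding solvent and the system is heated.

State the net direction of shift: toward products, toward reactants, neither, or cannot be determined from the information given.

Dilution lowers every aqueous concentration by the same factor. Δn_aq = 3 − 2 = +1, so the system shifts toward the side with more dissolved moles — to the right.
The forward reaction is endothermic. Raising T favours the endothermic direction — shift to the right.
All effects act in the same direction — net shift to the right.

right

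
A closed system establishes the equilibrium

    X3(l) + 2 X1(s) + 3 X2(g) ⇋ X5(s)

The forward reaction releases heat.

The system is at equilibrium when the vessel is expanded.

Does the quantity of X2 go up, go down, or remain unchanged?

increases

Gas moles: reactants 3, products 0 (Δn_gas = -3). Expansion shifts the system toward the side with more moles of gas — to the left.
The net shift is to the left. X2 is a reactant, so its amount increases.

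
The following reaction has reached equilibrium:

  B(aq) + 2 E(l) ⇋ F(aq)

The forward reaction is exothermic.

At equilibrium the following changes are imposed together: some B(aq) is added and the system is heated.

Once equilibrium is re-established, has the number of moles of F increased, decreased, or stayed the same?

Adding B (aq), a reactant, drives the reaction to the right.
The forward reaction is exothermic. Raising T favours the endothermic direction — shift to the left.
The two effects oppose each other, so the net shift — and hence the change in F — cannot be determined from the given information.

cannot be determined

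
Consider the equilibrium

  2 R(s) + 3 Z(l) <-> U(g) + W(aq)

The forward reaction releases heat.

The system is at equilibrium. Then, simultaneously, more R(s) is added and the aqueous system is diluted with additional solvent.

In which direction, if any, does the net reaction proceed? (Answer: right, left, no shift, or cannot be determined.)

R is a pure solid; its activity is 1 regardless of amount, so Q is unaffected — no shift from this change.
Dilution lowers every aqueous concentration by the same factor. Δn_aq = 1 − 0 = +1, so the system shifts toward the side with more dissolved moles — to the right.
Only the nonzero effect(s) matter; the net shift is to the right.

right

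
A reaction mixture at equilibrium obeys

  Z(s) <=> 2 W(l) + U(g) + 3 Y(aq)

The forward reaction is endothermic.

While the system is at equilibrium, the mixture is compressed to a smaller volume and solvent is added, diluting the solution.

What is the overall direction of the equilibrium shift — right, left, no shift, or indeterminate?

Gas moles: reactants 0, products 1 (Δn_gas = +1). Compression shifts the system toward the side with fewer moles of gas — to the left.
Dilution lowers every aqueous concentration by the same factor. Δn_aq = 3 − 0 = +3, so the system shifts toward the side with more dissolved moles — to the right.
The individual effects push in opposite directions; without quantitative information the net direction cannot be determined.

cannot be determined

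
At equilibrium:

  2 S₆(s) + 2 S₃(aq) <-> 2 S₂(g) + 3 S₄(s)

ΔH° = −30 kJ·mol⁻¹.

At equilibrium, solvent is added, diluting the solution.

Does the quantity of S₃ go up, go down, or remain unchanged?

Dilution lowers every aqueous concentration by the same factor. Δn_aq = 0 − 2 = -2, so the system shifts toward the side with more dissolved moles — to the left.
The net shift is to the left. S₃ is a reactant, so its amount increases.

increases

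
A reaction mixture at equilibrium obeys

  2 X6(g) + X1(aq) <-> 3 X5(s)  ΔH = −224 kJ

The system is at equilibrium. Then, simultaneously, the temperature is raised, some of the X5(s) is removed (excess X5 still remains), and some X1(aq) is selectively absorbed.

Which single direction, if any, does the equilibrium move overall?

The forward reaction is exothermic. Raising T favours the endothermic direction — shift to the left.
X5 is a pure solid; its activity is 1 regardless of amount, so Q is unaffected — no shift from this change.
Removing X1 (aq), a reactant, drives the reaction to the left.
Only the nonzero effect(s) matter; the net shift is to the left.

left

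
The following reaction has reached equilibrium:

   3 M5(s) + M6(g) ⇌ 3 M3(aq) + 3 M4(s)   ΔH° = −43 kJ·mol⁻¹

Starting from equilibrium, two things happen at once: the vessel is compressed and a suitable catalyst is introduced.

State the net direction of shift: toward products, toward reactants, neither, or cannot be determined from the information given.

Gas moles: reactants 1, products 0 (Δn_gas = -1). Compression shifts the system toward the side with fewer moles of gas — to the right.
A catalyst speeds both forward and reverse rates equally; it changes neither Q nor K — no shift from this change.
Only the nonzero effect(s) matter; the net shift is to the right.

right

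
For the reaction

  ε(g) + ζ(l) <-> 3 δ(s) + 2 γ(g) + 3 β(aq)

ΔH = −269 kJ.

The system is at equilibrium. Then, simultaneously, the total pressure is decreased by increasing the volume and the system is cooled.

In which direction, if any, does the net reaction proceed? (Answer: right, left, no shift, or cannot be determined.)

right

Gas moles: reactants 1, products 2 (Δn_gas = +1). Expansion shifts the system toward the side with more moles of gas — to the right.
The forward reaction is exothermic. Lowering T favours the exothermic direction — shift to the right.
All effects act in the same direction — net shift to the right.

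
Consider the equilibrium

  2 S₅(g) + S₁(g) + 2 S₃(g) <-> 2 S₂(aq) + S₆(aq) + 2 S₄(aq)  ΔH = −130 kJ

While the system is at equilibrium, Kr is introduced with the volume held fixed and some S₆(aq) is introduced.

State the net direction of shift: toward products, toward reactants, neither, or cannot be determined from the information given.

At constant volume, adding an inert gas leaves every reacting species' partial pressure unchanged, so Q is unchanged — no shift from this change.
Adding S₆ (aq), a product, drives the reaction to the left.
Only the nonzero effect(s) matter; the net shift is to the left.

left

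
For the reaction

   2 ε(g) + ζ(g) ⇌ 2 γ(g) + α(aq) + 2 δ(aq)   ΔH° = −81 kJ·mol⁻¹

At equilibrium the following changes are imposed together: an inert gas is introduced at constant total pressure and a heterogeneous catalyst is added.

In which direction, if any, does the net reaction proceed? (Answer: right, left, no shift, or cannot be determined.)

left

Adding inert gas at constant total pressure expands the volume and lowers every reacting partial pressure. With Δn_gas = 2 − 3 = -1, Q moves away from K toward the side with fewer gas moles, so the system shifts toward the side with more gas moles — to the left.
A catalyst speeds both forward and reverse rates equally; it changes neither Q nor K — no shift from this change.
Only the nonzero effect(s) matter; the net shift is to the left.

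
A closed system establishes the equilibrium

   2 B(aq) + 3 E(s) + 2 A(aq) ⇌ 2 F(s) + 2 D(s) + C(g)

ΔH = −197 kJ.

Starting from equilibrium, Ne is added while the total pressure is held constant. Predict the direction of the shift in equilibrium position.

Adding inert gas at constant total pressure expands the volume and lowers every reacting partial pressure. With Δn_gas = 1 − 0 = +1, Q moves away from K toward the side with fewer gas moles, so the system shifts toward the side with more gas moles — to the right.

right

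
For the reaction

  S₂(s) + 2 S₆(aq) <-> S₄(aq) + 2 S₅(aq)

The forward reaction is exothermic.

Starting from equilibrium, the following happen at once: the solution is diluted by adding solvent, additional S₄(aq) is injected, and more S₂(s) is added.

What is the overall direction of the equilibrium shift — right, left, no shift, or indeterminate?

cannot be determined

Dilution lowers every aqueous concentration by the same factor. Δn_aq = 3 − 2 = +1, so the system shifts toward the side with more dissolved moles — to the right.
Adding S₄ (aq), a product, drives the reaction to the left.
S₂ is a pure solid; its activity is 1 regardless of amount, so Q is unaffected — no shift from this change.
The individual effects push in opposite directions; without quantitative information the net direction cannot be determined.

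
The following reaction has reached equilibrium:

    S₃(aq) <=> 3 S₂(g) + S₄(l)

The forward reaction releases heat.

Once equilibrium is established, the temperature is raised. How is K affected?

K depends on temperature via the van 't Hoff relation. The forward reaction is exothermic, so raising T decreases K.

decreases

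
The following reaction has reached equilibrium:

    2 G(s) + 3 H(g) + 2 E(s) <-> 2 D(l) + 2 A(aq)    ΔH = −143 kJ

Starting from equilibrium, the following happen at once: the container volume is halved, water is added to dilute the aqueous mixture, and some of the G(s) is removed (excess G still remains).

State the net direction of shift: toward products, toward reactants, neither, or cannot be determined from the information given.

right

Gas moles: reactants 3, products 0 (Δn_gas = -3). Compression shifts the system toward the side with fewer moles of gas — to the right.
Dilution lowers every aqueous concentration by the same factor. Δn_aq = 2 − 0 = +2, so the system shifts toward the side with more dissolved moles — to the right.
G is a pure solid; its activity is 1 regardless of amount, so Q is unaffected — no shift from this change.
Only the nonzero effect(s) matter; the net shift is to the right.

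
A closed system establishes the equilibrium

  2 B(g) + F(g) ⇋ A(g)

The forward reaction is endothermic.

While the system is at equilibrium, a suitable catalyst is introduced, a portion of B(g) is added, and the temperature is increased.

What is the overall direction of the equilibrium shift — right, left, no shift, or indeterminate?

right

A catalyst speeds both forward and reverse rates equally; it changes neither Q nor K — no shift from this change.
Adding B (g), a reactant, drives the reaction to the right.
The forward reaction is endothermic. Raising T favours the endothermic direction — shift to the right.
Only the nonzero effect(s) matter; the net shift is to the right.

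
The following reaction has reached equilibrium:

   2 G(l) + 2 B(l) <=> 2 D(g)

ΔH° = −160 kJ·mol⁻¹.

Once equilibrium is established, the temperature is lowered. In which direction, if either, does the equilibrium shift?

The forward reaction is exothermic. Lowering T favours the exothermic direction — shift to the right.

right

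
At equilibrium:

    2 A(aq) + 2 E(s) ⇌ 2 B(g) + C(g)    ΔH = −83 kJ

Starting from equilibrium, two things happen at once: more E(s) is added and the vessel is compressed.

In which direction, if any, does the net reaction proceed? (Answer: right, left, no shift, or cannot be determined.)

E is a pure solid; its activity is 1 regardless of amount, so Q is unaffected — no shift from this change.
Gas moles: reactants 0, products 3 (Δn_gas = +3). Compression shifts the system toward the side with fewer moles of gas — to the left.
Only the nonzero effect(s) matter; the net shift is to the left.

left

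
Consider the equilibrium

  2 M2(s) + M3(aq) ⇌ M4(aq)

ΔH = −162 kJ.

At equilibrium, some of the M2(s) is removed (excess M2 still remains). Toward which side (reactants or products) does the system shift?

no shift

M2 is a pure solid; its activity is 1 regardless of amount, so Q is unaffected — no shift from this change.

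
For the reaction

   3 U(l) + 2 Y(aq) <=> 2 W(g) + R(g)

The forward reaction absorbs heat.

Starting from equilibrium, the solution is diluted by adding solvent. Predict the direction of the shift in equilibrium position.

Dilution lowers every aqueous concentration by the same factor. Δn_aq = 0 − 2 = -2, so the system shifts toward the side with more dissolved moles — to the left.

left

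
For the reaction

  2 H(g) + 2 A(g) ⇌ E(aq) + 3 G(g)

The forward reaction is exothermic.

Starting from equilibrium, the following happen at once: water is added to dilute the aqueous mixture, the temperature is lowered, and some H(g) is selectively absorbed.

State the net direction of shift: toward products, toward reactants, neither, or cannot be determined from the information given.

cannot be determined

Dilution lowers every aqueous concentration by the same factor. Δn_aq = 1 − 0 = +1, so the system shifts toward the side with more dissolved moles — to the right.
The forward reaction is exothermic. Lowering T favours the exothermic direction — shift to the right.
Removing H (g), a reactant, drives the reaction to the left.
The individual effects push in opposite directions; without quantitative information the net direction cannot be determined.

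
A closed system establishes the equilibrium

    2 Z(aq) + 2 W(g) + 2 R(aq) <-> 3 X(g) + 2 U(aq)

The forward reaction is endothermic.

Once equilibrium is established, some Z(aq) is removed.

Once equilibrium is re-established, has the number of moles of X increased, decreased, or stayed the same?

decreases

Removing Z (aq), a reactant, drives the reaction to the left.
The net shift is to the left. X is a product, so its amount decreases.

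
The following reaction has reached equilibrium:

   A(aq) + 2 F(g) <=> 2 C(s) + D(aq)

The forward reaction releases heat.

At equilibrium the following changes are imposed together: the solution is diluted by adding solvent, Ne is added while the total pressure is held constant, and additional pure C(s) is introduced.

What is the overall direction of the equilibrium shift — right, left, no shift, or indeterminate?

Dilution scales every aqueous concentration by the same factor. Δn_aq = 1 − 1 = 0, so Q is unchanged — no shift.
Adding inert gas at constant total pressure expands the volume and lowers every reacting partial pressure. With Δn_gas = 0 − 2 = -2, Q moves away from K toward the side with fewer gas moles, so the system shifts toward the side with more gas moles — to the left.
C is a pure solid; its activity is 1 regardless of amount, so Q is unaffected — no shift from this change.
Only the nonzero effect(s) matter; the net shift is to the left.

left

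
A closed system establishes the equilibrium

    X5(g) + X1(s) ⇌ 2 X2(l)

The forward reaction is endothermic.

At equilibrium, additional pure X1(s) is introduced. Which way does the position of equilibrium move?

X1 is a pure solid; its activity is 1 regardless of amount, so Q is unaffected — no shift from this change.

no shift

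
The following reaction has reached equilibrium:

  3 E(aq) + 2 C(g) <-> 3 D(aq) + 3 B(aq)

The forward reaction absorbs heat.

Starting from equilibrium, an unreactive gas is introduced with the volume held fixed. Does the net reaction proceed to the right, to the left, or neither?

At constant volume, adding an inert gas leaves every reacting species' partial pressure unchanged, so Q is unchanged — no shift from this change.

no shift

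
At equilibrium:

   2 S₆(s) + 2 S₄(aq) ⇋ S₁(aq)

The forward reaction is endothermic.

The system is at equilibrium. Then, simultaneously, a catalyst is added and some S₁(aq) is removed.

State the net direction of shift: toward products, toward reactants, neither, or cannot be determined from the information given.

right

A catalyst speeds both forward and reverse rates equally; it changes neither Q nor K — no shift from this change.
Removing S₁ (aq), a product, drives the reaction to the right.
Only the nonzero effect(s) matter; the net shift is to the right.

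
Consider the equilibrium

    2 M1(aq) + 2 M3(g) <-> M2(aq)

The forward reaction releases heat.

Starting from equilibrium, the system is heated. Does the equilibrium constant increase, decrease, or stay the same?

decreases

K depends on temperature via the van 't Hoff relation. The forward reaction is exothermic, so raising T decreases K.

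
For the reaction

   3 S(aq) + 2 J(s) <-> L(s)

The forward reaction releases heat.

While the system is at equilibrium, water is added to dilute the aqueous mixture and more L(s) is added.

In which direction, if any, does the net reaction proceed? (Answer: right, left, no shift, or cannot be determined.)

left

Dilution lowers every aqueous concentration by the same factor. Δn_aq = 0 − 3 = -3, so the system shifts toward the side with more dissolved moles — to the left.
L is a pure solid; its activity is 1 regardless of amount, so Q is unaffected — no shift from this change.
Only the nonzero effect(s) matter; the net shift is to the left.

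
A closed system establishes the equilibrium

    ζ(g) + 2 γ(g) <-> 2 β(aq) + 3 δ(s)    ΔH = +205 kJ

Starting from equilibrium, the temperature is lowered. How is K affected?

decreases

K depends on temperature via the van 't Hoff relation. The forward reaction is endothermic, so lowering T decreases K.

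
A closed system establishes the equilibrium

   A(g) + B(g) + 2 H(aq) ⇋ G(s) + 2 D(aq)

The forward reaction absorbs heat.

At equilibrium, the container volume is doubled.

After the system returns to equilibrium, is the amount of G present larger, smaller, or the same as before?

Gas moles: reactants 2, products 0 (Δn_gas = -2). Expansion shifts the system toward the side with more moles of gas — to the left.
The net shift is to the left. G is a product, so its amount decreases.

decreases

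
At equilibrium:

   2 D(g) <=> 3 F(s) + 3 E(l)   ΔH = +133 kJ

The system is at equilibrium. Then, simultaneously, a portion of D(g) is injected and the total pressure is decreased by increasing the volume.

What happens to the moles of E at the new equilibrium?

Adding D (g), a reactant, drives the reaction to the right.
Gas moles: reactants 2, products 0 (Δn_gas = -2). Expansion shifts the system toward the side with more moles of gas — to the left.
The two effects oppose each other, so the net shift — and hence the change in E — cannot be determined from the given information.

cannot be determined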